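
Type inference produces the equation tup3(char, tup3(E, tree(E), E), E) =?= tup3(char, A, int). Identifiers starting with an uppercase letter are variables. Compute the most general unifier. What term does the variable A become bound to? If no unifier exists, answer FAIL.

Decompose tup3/3: char =?= char,  tup3(E, tree(E), E) =?= A,  E =?= int.
Delete trivial equation char =?= char.
Bind A := tup3(E, tree(E), E); no other remaining equation mentions A.
Bind E := int. Substituting into the earlier binding gives A := tup3(int, tree(int), int).
MGU = { A := tup3(int, tree(int), int), E := int }, so A := tup3(int, tree(int), int).

tup3(int, tree(int), int)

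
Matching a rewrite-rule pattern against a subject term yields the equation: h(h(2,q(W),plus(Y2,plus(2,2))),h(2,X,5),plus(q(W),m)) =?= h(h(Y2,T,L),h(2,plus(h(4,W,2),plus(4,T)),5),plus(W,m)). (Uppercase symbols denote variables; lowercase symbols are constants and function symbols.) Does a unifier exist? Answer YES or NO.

NO

Decompose h/3: h(2,q(W),plus(Y2,plus(2,2))) =?= h(Y2,T,L),  h(2,X,5) =?= h(2,plus(h(4,W,2),plus(4,T)),5),  plus(q(W),m) =?= plus(W,m).
Decompose h/3: 2 =?= Y2,  q(W) =?= T,  plus(Y2,plus(2,2)) =?= L.
Bind Y2 := 2; substituting into the one remaining equation that mentions Y2 gives: plus(2,plus(2,2)) =?= L.
Bind T := q(W); substituting into the one remaining equation that mentions T gives: h(2,X,5) =?= h(2,plus(h(4,W,2),plus(4,q(W))),5).
Bind L := plus(2,plus(2,2)); no other remaining equation mentions L.
Decompose h/3: 2 =?= 2,  X =?= plus(h(4,W,2),plus(4,q(W))),  5 =?= 5.
Delete trivial equation 2 =?= 2.
Bind X := plus(h(4,W,2),plus(4,q(W))); no other remaining equation mentions X.
Delete trivial equation 5 =?= 5.
Decompose plus/2: q(W) =?= W,  m =?= m.
Occurs check fails: W occurs in q(W); the equation W =?= q(W) has no finite solution.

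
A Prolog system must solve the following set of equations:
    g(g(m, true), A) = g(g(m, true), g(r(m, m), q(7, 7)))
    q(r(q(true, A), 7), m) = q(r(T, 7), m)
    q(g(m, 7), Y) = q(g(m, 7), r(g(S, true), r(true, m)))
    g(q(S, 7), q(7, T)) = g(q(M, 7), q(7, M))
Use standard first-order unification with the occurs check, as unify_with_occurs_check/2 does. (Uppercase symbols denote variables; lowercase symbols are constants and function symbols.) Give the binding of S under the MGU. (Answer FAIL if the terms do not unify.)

Decompose g/2: g(m, true) = g(m, true),  A = g(r(m, m), q(7, 7)).
Delete trivial equation g(m, true) = g(m, true).
Bind A := g(r(m, m), q(7, 7)); substituting into the one remaining equation that mentions A gives: q(r(q(true, g(r(m, m), q(7, 7))), 7), m) = q(r(T, 7), m).
Decompose q/2: r(q(true, g(r(m, m), q(7, 7))), 7) = r(T, 7),  m = m.
Decompose r/2: q(true, g(r(m, m), q(7, 7))) = T,  7 = 7.
Bind T := q(true, g(r(m, m), q(7, 7))); substituting into the one remaining equation that mentions T gives: g(q(S, 7), q(7, q(true, g(r(m, m), q(7, 7))))) = g(q(M, 7), q(7, M)).
Delete trivial equation 7 = 7.
Delete trivial equation m = m.
Decompose q/2: g(m, 7) = g(m, 7),  Y = r(g(S, true), r(true, m)).
Delete trivial equation g(m, 7) = g(m, 7).
Bind Y := r(g(S, true), r(true, m)); no other remaining equation mentions Y.
Decompose g/2: q(S, 7) = q(M, 7),  q(7, q(true, g(r(m, m), q(7, 7)))) = q(7, M).
Decompose q/2: S = M,  7 = 7.
Bind S := M; no other remaining equation mentions S. Substituting into the earlier binding gives Y := r(g(M, true), r(true, m)).
Delete trivial equation 7 = 7.
Decompose q/2: 7 = 7,  q(true, g(r(m, m), q(7, 7))) = M.
Delete trivial equation 7 = 7.
Bind M := q(true, g(r(m, m), q(7, 7))). Substituting into the earlier bindings gives Y := r(g(q(true, g(r(m, m), q(7, 7))), true), r(true, m)), S := q(true, g(r(m, m), q(7, 7))).
MGU = { A -> g(r(m, m), q(7, 7)), T -> q(true, g(r(m, m), q(7, 7))), Y -> r(g(q(true, g(r(m, m), q(7, 7))), true), r(true, m)), S -> q(true, g(r(m, m), q(7, 7))), M -> q(true, g(r(m, m), q(7, 7))) }, so S -> q(true, g(r(m, m), q(7, 7))).

q(true, g(r(m, m), q(7, 7)))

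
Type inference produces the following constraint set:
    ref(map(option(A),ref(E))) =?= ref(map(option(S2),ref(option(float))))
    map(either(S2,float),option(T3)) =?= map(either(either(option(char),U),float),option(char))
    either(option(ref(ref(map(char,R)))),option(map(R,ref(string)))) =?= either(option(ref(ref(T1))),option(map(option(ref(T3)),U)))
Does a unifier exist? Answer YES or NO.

Decompose ref/1: map(option(A),ref(E)) =?= map(option(S2),ref(option(float))).
Decompose map/2: option(A) =?= option(S2),  ref(E) =?= ref(option(float)).
Decompose option/1: A =?= S2.
Bind A := S2; no other remaining equation mentions A.
Decompose ref/1: E =?= option(float).
Bind E := option(float); no other remaining equation mentions E.
Decompose map/2: either(S2,float) =?= either(either(option(char),U),float),  option(T3) =?= option(char).
Decompose either/2: S2 =?= either(option(char),U),  float =?= float.
Bind S2 := either(option(char),U); no other remaining equation mentions S2. Substituting into the earlier binding gives A := either(option(char),U).
Delete trivial equation float =?= float.
Decompose option/1: T3 =?= char.
Bind T3 := char; substituting into the remaining equation gives: either(option(ref(ref(map(char,R)))),option(map(R,ref(string)))) =?= either(option(ref(ref(T1))),option(map(option(ref(char)),U))).
Decompose either/2: option(ref(ref(map(char,R)))) =?= option(ref(ref(T1))),  option(map(R,ref(string))) =?= option(map(option(ref(char)),U)).
Decompose option/1: ref(ref(map(char,R))) =?= ref(ref(T1)).
Decompose ref/1: ref(map(char,R)) =?= ref(T1).
Decompose ref/1: map(char,R) =?= T1.
Bind T1 := map(char,R); no other remaining equation mentions T1.
Decompose option/1: map(R,ref(string)) =?= map(option(ref(char)),U).
Decompose map/2: R =?= option(ref(char)),  ref(string) =?= U.
Bind R := option(ref(char)); no other remaining equation mentions R. Substituting into the earlier binding gives T1 := map(char,option(ref(char))).
Bind U := ref(string). Substituting into the earlier bindings gives A := either(option(char),ref(string)), S2 := either(option(char),ref(string)).
No equations remain and no clash or occurs-check failure arose, so a unifier exists.

YES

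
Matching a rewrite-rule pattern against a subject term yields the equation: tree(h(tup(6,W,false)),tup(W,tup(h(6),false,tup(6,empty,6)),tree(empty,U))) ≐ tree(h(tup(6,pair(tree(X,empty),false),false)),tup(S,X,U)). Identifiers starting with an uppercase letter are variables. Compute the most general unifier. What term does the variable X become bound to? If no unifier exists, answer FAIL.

Decompose tree/2: h(tup(6,W,false)) ≐ h(tup(6,pair(tree(X,empty),false),false)),  tup(W,tup(h(6),false,tup(6,empty,6)),tree(empty,U)) ≐ tup(S,X,U).
Decompose h/1: tup(6,W,false) ≐ tup(6,pair(tree(X,empty),false),false).
Decompose tup/3: 6 ≐ 6,  W ≐ pair(tree(X,empty),false),  false ≐ false.
Delete trivial equation 6 ≐ 6.
Bind W := pair(tree(X,empty),false); substituting into the one remaining equation that mentions W gives: tup(pair(tree(X,empty),false),tup(h(6),false,tup(6,empty,6)),tree(empty,U)) ≐ tup(S,X,U).
Delete trivial equation false ≐ false.
Decompose tup/3: pair(tree(X,empty),false) ≐ S,  tup(h(6),false,tup(6,empty,6)) ≐ X,  tree(empty,U) ≐ U.
Bind S := pair(tree(X,empty),false); no other remaining equation mentions S.
Bind X := tup(h(6),false,tup(6,empty,6)); no other remaining equation mentions X. Substituting into the earlier bindings gives W := pair(tree(tup(h(6),false,tup(6,empty,6)),empty),false), S := pair(tree(tup(h(6),false,tup(6,empty,6)),empty),false).
Occurs check fails: U occurs in tree(empty,U); the equation U ≐ tree(empty,U) has no finite solution.

FAIL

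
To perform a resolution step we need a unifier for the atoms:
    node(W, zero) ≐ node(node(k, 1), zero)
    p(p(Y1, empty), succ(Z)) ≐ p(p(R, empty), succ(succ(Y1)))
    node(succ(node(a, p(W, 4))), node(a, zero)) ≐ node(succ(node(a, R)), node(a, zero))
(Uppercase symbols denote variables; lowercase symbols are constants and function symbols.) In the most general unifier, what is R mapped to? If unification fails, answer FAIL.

Decompose node/2: W ≐ node(k, 1),  zero ≐ zero.
Bind W := node(k, 1); substituting into the one remaining equation that mentions W gives: node(succ(node(a, p(node(k, 1), 4))), node(a, zero)) ≐ node(succ(node(a, R)), node(a, zero)).
Delete trivial equation zero ≐ zero.
Decompose p/2: p(Y1, empty) ≐ p(R, empty),  succ(Z) ≐ succ(succ(Y1)).
Decompose p/2: Y1 ≐ R,  empty ≐ empty.
Bind Y1 := R; substituting into the one remaining equation that mentions Y1 gives: succ(Z) ≐ succ(succ(R)).
Delete trivial equation empty ≐ empty.
Decompose succ/1: Z ≐ succ(R).
Bind Z := succ(R); no other remaining equation mentions Z.
Decompose node/2: succ(node(a, p(node(k, 1), 4))) ≐ succ(node(a, R)),  node(a, zero) ≐ node(a, zero).
Decompose succ/1: node(a, p(node(k, 1), 4)) ≐ node(a, R).
Decompose node/2: a ≐ a,  p(node(k, 1), 4) ≐ R.
Delete trivial equation a ≐ a.
Bind R := p(node(k, 1), 4); no other remaining equation mentions R. Substituting into the earlier bindings gives Y1 := p(node(k, 1), 4), Z := succ(p(node(k, 1), 4)).
Delete trivial equation node(a, zero) ≐ node(a, zero).
MGU = { W ↦ node(k, 1), Y1 ↦ p(node(k, 1), 4), Z ↦ succ(p(node(k, 1), 4)), R ↦ p(node(k, 1), 4) }, so R ↦ p(node(k, 1), 4).

p(node(k, 1), 4)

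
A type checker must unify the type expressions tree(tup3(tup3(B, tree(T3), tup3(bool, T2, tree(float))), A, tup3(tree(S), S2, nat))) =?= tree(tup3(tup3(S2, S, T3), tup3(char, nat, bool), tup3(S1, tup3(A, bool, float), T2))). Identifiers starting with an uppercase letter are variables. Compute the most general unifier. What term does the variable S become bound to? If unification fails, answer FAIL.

Decompose tree/1: tup3(tup3(B, tree(T3), tup3(bool, T2, tree(float))), A, tup3(tree(S), S2, nat)) =?= tup3(tup3(S2, S, T3), tup3(char, nat, bool), tup3(S1, tup3(A, bool, float), T2)).
Decompose tup3/3: tup3(B, tree(T3), tup3(bool, T2, tree(float))) =?= tup3(S2, S, T3),  A =?= tup3(char, nat, bool),  tup3(tree(S), S2, nat) =?= tup3(S1, tup3(A, bool, float), T2).
Decompose tup3/3: B =?= S2,  tree(T3) =?= S,  tup3(bool, T2, tree(float)) =?= T3.
Bind B := S2; no other remaining equation mentions B.
Bind S := tree(T3); substituting into the one remaining equation that mentions S gives: tup3(tree(tree(T3)), S2, nat) =?= tup3(S1, tup3(A, bool, float), T2).
Bind T3 := tup3(bool, T2, tree(float)); substituting into the one remaining equation that mentions T3 gives: tup3(tree(tree(tup3(bool, T2, tree(float)))), S2, nat) =?= tup3(S1, tup3(A, bool, float), T2). Substituting into the earlier binding gives S := tree(tup3(bool, T2, tree(float))).
Bind A := tup3(char, nat, bool); substituting into the remaining equation gives: tup3(tree(tree(tup3(bool, T2, tree(float)))), S2, nat) =?= tup3(S1, tup3(tup3(char, nat, bool), bool, float), T2).
Decompose tup3/3: tree(tree(tup3(bool, T2, tree(float)))) =?= S1,  S2 =?= tup3(tup3(char, nat, bool), bool, float),  nat =?= T2.
Bind S1 := tree(tree(tup3(bool, T2, tree(float)))); no other remaining equation mentions S1.
Bind S2 := tup3(tup3(char, nat, bool), bool, float); no other remaining equation mentions S2. Substituting into the earlier binding gives B := tup3(tup3(char, nat, bool), bool, float).
Bind T2 := nat. Substituting into the earlier bindings gives S := tree(tup3(bool, nat, tree(float))), T3 := tup3(bool, nat, tree(float)), S1 := tree(tree(tup3(bool, nat, tree(float)))).
MGU = { B := tup3(tup3(char, nat, bool), bool, float), S := tree(tup3(bool, nat, tree(float))), T3 := tup3(bool, nat, tree(float)), A := tup3(char, nat, bool), S1 := tree(tree(tup3(bool, nat, tree(float)))), S2 := tup3(tup3(char, nat, bool), bool, float), T2 := nat }, so S := tree(tup3(bool, nat, tree(float))).

tree(tup3(bool, nat, tree(float)))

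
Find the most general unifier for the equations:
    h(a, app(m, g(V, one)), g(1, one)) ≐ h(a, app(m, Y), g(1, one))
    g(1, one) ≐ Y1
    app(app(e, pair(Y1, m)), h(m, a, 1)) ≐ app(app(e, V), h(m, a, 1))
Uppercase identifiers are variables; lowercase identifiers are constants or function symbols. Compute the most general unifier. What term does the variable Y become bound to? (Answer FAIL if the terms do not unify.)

Decompose h/3: a ≐ a,  app(m, g(V, one)) ≐ app(m, Y),  g(1, one) ≐ g(1, one).
Delete trivial equation a ≐ a.
Decompose app/2: m ≐ m,  g(V, one) ≐ Y.
Delete trivial equation m ≐ m.
Bind Y := g(V, one); no other remaining equation mentions Y.
Delete trivial equation g(1, one) ≐ g(1, one).
Bind Y1 := g(1, one); substituting into the remaining equation gives: app(app(e, pair(g(1, one), m)), h(m, a, 1)) ≐ app(app(e, V), h(m, a, 1)).
Decompose app/2: app(e, pair(g(1, one), m)) ≐ app(e, V),  h(m, a, 1) ≐ h(m, a, 1).
Decompose app/2: e ≐ e,  pair(g(1, one), m) ≐ V.
Delete trivial equation e ≐ e.
Bind V := pair(g(1, one), m); no other remaining equation mentions V. Substituting into the earlier binding gives Y := g(pair(g(1, one), m), one).
Delete trivial equation h(m, a, 1) ≐ h(m, a, 1).
MGU = { Y ↦ g(pair(g(1, one), m), one), Y1 ↦ g(1, one), V ↦ pair(g(1, one), m) }, so Y ↦ g(pair(g(1, one), m), one).

g(pair(g(1, one), m), one)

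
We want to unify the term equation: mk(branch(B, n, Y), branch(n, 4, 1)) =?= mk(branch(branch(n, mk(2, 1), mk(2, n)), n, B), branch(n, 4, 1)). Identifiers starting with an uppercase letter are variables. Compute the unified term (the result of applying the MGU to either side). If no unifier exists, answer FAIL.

mk(branch(branch(n, mk(2, 1), mk(2, n)), n, branch(n, mk(2, 1), mk(2, n))), branch(n, 4, 1))

Decompose mk/2: branch(B, n, Y) =?= branch(branch(n, mk(2, 1), mk(2, n)), n, B),  branch(n, 4, 1) =?= branch(n, 4, 1).
Decompose branch/3: B =?= branch(n, mk(2, 1), mk(2, n)),  n =?= n,  Y =?= B.
Bind B := branch(n, mk(2, 1), mk(2, n)); substituting into the one remaining equation that mentions B gives: Y =?= branch(n, mk(2, 1), mk(2, n)).
Delete trivial equation n =?= n.
Bind Y := branch(n, mk(2, 1), mk(2, n)); no other remaining equation mentions Y.
Delete trivial equation branch(n, 4, 1) =?= branch(n, 4, 1).
Applying the MGU to either side gives mk(branch(branch(n, mk(2, 1), mk(2, n)), n, branch(n, mk(2, 1), mk(2, n))), branch(n, 4, 1)).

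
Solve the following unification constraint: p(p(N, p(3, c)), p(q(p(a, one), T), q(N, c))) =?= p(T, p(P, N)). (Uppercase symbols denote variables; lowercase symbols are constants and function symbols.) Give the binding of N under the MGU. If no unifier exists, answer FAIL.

FAIL

Decompose p/2: p(N, p(3, c)) =?= T,  p(q(p(a, one), T), q(N, c)) =?= p(P, N).
Bind T := p(N, p(3, c)); substituting into the remaining equation gives: p(q(p(a, one), p(N, p(3, c))), q(N, c)) =?= p(P, N).
Decompose p/2: q(p(a, one), p(N, p(3, c))) =?= P,  q(N, c) =?= N.
Bind P := q(p(a, one), p(N, p(3, c))); no other remaining equation mentions P.
Occurs check fails: N occurs in q(N, c); the equation N =?= q(N, c) has no finite solution.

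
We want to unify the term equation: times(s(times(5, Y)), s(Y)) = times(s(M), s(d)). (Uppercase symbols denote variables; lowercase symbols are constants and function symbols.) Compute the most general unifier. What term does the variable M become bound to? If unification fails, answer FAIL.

times(5, d)

Decompose times/2: s(times(5, Y)) = s(M),  s(Y) = s(d).
Decompose s/1: times(5, Y) = M.
Bind M := times(5, Y); no other remaining equation mentions M.
Decompose s/1: Y = d.
Bind Y := d. Substituting into the earlier binding gives M := times(5, d).
MGU = { M -> times(5, d), Y -> d }, so M -> times(5, d).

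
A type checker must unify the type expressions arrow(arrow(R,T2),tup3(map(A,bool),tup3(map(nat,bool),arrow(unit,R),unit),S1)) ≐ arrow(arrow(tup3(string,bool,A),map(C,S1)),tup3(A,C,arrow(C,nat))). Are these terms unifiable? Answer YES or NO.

Decompose arrow/2: arrow(R,T2) ≐ arrow(tup3(string,bool,A),map(C,S1)),  tup3(map(A,bool),tup3(map(nat,bool),arrow(unit,R),unit),S1) ≐ tup3(A,C,arrow(C,nat)).
Decompose arrow/2: R ≐ tup3(string,bool,A),  T2 ≐ map(C,S1).
Bind R := tup3(string,bool,A); substituting into the one remaining equation that mentions R gives: tup3(map(A,bool),tup3(map(nat,bool),arrow(unit,tup3(string,bool,A)),unit),S1) ≐ tup3(A,C,arrow(C,nat)).
Bind T2 := map(C,S1); no other remaining equation mentions T2.
Decompose tup3/3: map(A,bool) ≐ A,  tup3(map(nat,bool),arrow(unit,tup3(string,bool,A)),unit) ≐ C,  S1 ≐ arrow(C,nat).
Occurs check fails: A occurs in map(A,bool); the equation A ≐ map(A,bool) has no finite solution.

NO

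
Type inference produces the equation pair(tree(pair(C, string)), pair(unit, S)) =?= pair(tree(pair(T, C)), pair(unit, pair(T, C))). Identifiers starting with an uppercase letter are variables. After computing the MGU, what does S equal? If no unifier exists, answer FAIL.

Decompose pair/2: tree(pair(C, string)) =?= tree(pair(T, C)),  pair(unit, S) =?= pair(unit, pair(T, C)).
Decompose tree/1: pair(C, string) =?= pair(T, C).
Decompose pair/2: C =?= T,  string =?= C.
Bind C := T; substituting into the remaining equations gives: string =?= T,  pair(unit, S) =?= pair(unit, pair(T, T)).
Bind T := string; substituting into the remaining equation gives: pair(unit, S) =?= pair(unit, pair(string, string)). Substituting into the earlier binding gives C := string.
Decompose pair/2: unit =?= unit,  S =?= pair(string, string).
Delete trivial equation unit =?= unit.
Bind S := pair(string, string).
MGU = { C -> string, T -> string, S -> pair(string, string) }, so S -> pair(string, string).

pair(string, string)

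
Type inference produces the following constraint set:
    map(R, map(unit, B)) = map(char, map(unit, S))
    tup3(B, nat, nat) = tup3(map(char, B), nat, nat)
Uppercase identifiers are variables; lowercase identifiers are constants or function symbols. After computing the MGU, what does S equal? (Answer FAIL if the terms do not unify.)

Decompose map/2: R = char,  map(unit, B) = map(unit, S).
Bind R := char; no other remaining equation mentions R.
Decompose map/2: unit = unit,  B = S.
Delete trivial equation unit = unit.
Bind B := S; substituting into the remaining equation gives: tup3(S, nat, nat) = tup3(map(char, S), nat, nat).
Decompose tup3/3: S = map(char, S),  nat = nat,  nat = nat.
Occurs check fails: S occurs in map(char, S); the equation S = map(char, S) has no finite solution.

FAIL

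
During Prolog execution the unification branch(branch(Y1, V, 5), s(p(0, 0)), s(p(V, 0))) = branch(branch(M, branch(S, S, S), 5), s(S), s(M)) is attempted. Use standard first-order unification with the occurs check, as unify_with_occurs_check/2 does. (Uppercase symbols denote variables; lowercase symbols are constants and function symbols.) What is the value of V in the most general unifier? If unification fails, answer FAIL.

branch(p(0, 0), p(0, 0), p(0, 0))

Decompose branch/3: branch(Y1, V, 5) = branch(M, branch(S, S, S), 5),  s(p(0, 0)) = s(S),  s(p(V, 0)) = s(M).
Decompose branch/3: Y1 = M,  V = branch(S, S, S),  5 = 5.
Bind Y1 := M; no other remaining equation mentions Y1.
Bind V := branch(S, S, S); substituting into the one remaining equation that mentions V gives: s(p(branch(S, S, S), 0)) = s(M).
Delete trivial equation 5 = 5.
Decompose s/1: p(0, 0) = S.
Bind S := p(0, 0); substituting into the remaining equation gives: s(p(branch(p(0, 0), p(0, 0), p(0, 0)), 0)) = s(M). Substituting into the earlier binding gives V := branch(p(0, 0), p(0, 0), p(0, 0)).
Decompose s/1: p(branch(p(0, 0), p(0, 0), p(0, 0)), 0) = M.
Bind M := p(branch(p(0, 0), p(0, 0), p(0, 0)), 0). Substituting into the earlier binding gives Y1 := p(branch(p(0, 0), p(0, 0), p(0, 0)), 0).
MGU = { Y1 -> p(branch(p(0, 0), p(0, 0), p(0, 0)), 0), V -> branch(p(0, 0), p(0, 0), p(0, 0)), S -> p(0, 0), M -> p(branch(p(0, 0), p(0, 0), p(0, 0)), 0) }, so V -> branch(p(0, 0), p(0, 0), p(0, 0)).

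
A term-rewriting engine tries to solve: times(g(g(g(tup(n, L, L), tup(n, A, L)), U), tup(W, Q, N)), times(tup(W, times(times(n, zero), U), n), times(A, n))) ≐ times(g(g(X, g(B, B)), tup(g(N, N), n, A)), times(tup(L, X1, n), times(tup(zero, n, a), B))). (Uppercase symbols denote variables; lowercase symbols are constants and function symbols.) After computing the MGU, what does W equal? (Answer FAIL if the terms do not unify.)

g(tup(zero, n, a), tup(zero, n, a))

Decompose times/2: g(g(g(tup(n, L, L), tup(n, A, L)), U), tup(W, Q, N)) ≐ g(g(X, g(B, B)), tup(g(N, N), n, A)),  times(tup(W, times(times(n, zero), U), n), times(A, n)) ≐ times(tup(L, X1, n), times(tup(zero, n, a), B)).
Decompose g/2: g(g(tup(n, L, L), tup(n, A, L)), U) ≐ g(X, g(B, B)),  tup(W, Q, N) ≐ tup(g(N, N), n, A).
Decompose g/2: g(tup(n, L, L), tup(n, A, L)) ≐ X,  U ≐ g(B, B).
Bind X := g(tup(n, L, L), tup(n, A, L)); no other remaining equation mentions X.
Bind U := g(B, B); substituting into the one remaining equation that mentions U gives: times(tup(W, times(times(n, zero), g(B, B)), n), times(A, n)) ≐ times(tup(L, X1, n), times(tup(zero, n, a), B)).
Decompose tup/3: W ≐ g(N, N),  Q ≐ n,  N ≐ A.
Bind W := g(N, N); substituting into the one remaining equation that mentions W gives: times(tup(g(N, N), times(times(n, zero), g(B, B)), n), times(A, n)) ≐ times(tup(L, X1, n), times(tup(zero, n, a), B)).
Bind Q := n; no other remaining equation mentions Q.
Bind N := A; substituting into the remaining equation gives: times(tup(g(A, A), times(times(n, zero), g(B, B)), n), times(A, n)) ≐ times(tup(L, X1, n), times(tup(zero, n, a), B)). Substituting into the earlier binding gives W := g(A, A).
Decompose times/2: tup(g(A, A), times(times(n, zero), g(B, B)), n) ≐ tup(L, X1, n),  times(A, n) ≐ times(tup(zero, n, a), B).
Decompose tup/3: g(A, A) ≐ L,  times(times(n, zero), g(B, B)) ≐ X1,  n ≐ n.
Bind L := g(A, A); no other remaining equation mentions L. Substituting into the earlier binding gives X := g(tup(n, g(A, A), g(A, A)), tup(n, A, g(A, A))).
Bind X1 := times(times(n, zero), g(B, B)); no other remaining equation mentions X1.
Delete trivial equation n ≐ n.
Decompose times/2: A ≐ tup(zero, n, a),  n ≐ B.
Bind A := tup(zero, n, a); no other remaining equation mentions A. Substituting into the earlier bindings gives X := g(tup(n, g(tup(zero, n, a), tup(zero, n, a)), g(tup(zero, n, a), tup(zero, n, a))), tup(n, tup(zero, n, a), g(tup(zero, n, a), tup(zero, n, a)))), W := g(tup(zero, n, a), tup(zero, n, a)), N := tup(zero, n, a), L := g(tup(zero, n, a), tup(zero, n, a)).
Bind B := n. Substituting into the earlier bindings gives U := g(n, n), X1 := times(times(n, zero), g(n, n)).
MGU = { X := g(tup(n, g(tup(zero, n, a), tup(zero, n, a)), g(tup(zero, n, a), tup(zero, n, a))), tup(n, tup(zero, n, a), g(tup(zero, n, a), tup(zero, n, a)))), U := g(n, n), W := g(tup(zero, n, a), tup(zero, n, a)), Q := n, N := tup(zero, n, a), L := g(tup(zero, n, a), tup(zero, n, a)), X1 := times(times(n, zero), g(n, n)), A := tup(zero, n, a), B := n }, so W := g(tup(zero, n, a), tup(zero, n, a)).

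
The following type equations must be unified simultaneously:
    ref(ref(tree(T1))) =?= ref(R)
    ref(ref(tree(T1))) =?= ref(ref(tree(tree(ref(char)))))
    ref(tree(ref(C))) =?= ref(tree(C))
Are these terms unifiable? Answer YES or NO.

NO

Decompose ref/1: ref(tree(T1)) =?= R.
Bind R := ref(tree(T1)); no other remaining equation mentions R.
Decompose ref/1: ref(tree(T1)) =?= ref(tree(tree(ref(char)))).
Decompose ref/1: tree(T1) =?= tree(tree(ref(char))).
Decompose tree/1: T1 =?= tree(ref(char)).
Bind T1 := tree(ref(char)); no other remaining equation mentions T1. Substituting into the earlier binding gives R := ref(tree(tree(ref(char)))).
Decompose ref/1: tree(ref(C)) =?= tree(C).
Decompose tree/1: ref(C) =?= C.
Occurs check fails: C occurs in ref(C); the equation C =?= ref(C) has no finite solution.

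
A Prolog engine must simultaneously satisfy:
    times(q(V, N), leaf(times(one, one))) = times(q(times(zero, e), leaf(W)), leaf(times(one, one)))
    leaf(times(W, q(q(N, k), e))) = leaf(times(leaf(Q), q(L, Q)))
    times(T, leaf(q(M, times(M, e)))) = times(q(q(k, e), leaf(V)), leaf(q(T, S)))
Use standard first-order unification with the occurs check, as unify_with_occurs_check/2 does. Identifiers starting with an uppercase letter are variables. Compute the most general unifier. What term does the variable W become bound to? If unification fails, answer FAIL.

leaf(e)

Decompose times/2: q(V, N) = q(times(zero, e), leaf(W)),  leaf(times(one, one)) = leaf(times(one, one)).
Decompose q/2: V = times(zero, e),  N = leaf(W).
Bind V := times(zero, e); substituting into the one remaining equation that mentions V gives: times(T, leaf(q(M, times(M, e)))) = times(q(q(k, e), leaf(times(zero, e))), leaf(q(T, S))).
Bind N := leaf(W); substituting into the one remaining equation that mentions N gives: leaf(times(W, q(q(leaf(W), k), e))) = leaf(times(leaf(Q), q(L, Q))).
Delete trivial equation leaf(times(one, one)) = leaf(times(one, one)).
Decompose leaf/1: times(W, q(q(leaf(W), k), e)) = times(leaf(Q), q(L, Q)).
Decompose times/2: W = leaf(Q),  q(q(leaf(W), k), e) = q(L, Q).
Bind W := leaf(Q); substituting into the one remaining equation that mentions W gives: q(q(leaf(leaf(Q)), k), e) = q(L, Q). Substituting into the earlier binding gives N := leaf(leaf(Q)).
Decompose q/2: q(leaf(leaf(Q)), k) = L,  e = Q.
Bind L := q(leaf(leaf(Q)), k); no other remaining equation mentions L.
Bind Q := e; no other remaining equation mentions Q. Substituting into the earlier bindings gives N := leaf(leaf(e)), W := leaf(e), L := q(leaf(leaf(e)), k).
Decompose times/2: T = q(q(k, e), leaf(times(zero, e))),  leaf(q(M, times(M, e))) = leaf(q(T, S)).
Bind T := q(q(k, e), leaf(times(zero, e))); substituting into the remaining equation gives: leaf(q(M, times(M, e))) = leaf(q(q(q(k, e), leaf(times(zero, e))), S)).
Decompose leaf/1: q(M, times(M, e)) = q(q(q(k, e), leaf(times(zero, e))), S).
Decompose q/2: M = q(q(k, e), leaf(times(zero, e))),  times(M, e) = S.
Bind M := q(q(k, e), leaf(times(zero, e))); substituting into the remaining equation gives: times(q(q(k, e), leaf(times(zero, e))), e) = S.
Bind S := times(q(q(k, e), leaf(times(zero, e))), e).
MGU = { V = times(zero, e), N = leaf(leaf(e)), W = leaf(e), L = q(leaf(leaf(e)), k), Q = e, T = q(q(k, e), leaf(times(zero, e))), M = q(q(k, e), leaf(times(zero, e))), S = times(q(q(k, e), leaf(times(zero, e))), e) }, so W = leaf(e).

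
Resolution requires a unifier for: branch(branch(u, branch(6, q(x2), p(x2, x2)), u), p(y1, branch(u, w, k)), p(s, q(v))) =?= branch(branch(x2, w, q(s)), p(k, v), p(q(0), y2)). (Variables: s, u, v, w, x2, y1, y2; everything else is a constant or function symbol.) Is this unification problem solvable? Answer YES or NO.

YES

Decompose branch/3: branch(u, branch(6, q(x2), p(x2, x2)), u) =?= branch(x2, w, q(s)),  p(y1, branch(u, w, k)) =?= p(k, v),  p(s, q(v)) =?= p(q(0), y2).
Decompose branch/3: u =?= x2,  branch(6, q(x2), p(x2, x2)) =?= w,  u =?= q(s).
Bind u := x2; substituting into the 2 remaining equations that mention u gives: x2 =?= q(s),  p(y1, branch(x2, w, k)) =?= p(k, v).
Bind w := branch(6, q(x2), p(x2, x2)); substituting into the one remaining equation that mentions w gives: p(y1, branch(x2, branch(6, q(x2), p(x2, x2)), k)) =?= p(k, v).
Bind x2 := q(s); substituting into the one remaining equation that mentions x2 gives: p(y1, branch(q(s), branch(6, q(q(s)), p(q(s), q(s))), k)) =?= p(k, v). Substituting into the earlier bindings gives u := q(s), w := branch(6, q(q(s)), p(q(s), q(s))).
Decompose p/2: y1 =?= k,  branch(q(s), branch(6, q(q(s)), p(q(s), q(s))), k) =?= v.
Bind y1 := k; no other remaining equation mentions y1.
Bind v := branch(q(s), branch(6, q(q(s)), p(q(s), q(s))), k); substituting into the remaining equation gives: p(s, q(branch(q(s), branch(6, q(q(s)), p(q(s), q(s))), k))) =?= p(q(0), y2).
Decompose p/2: s =?= q(0),  q(branch(q(s), branch(6, q(q(s)), p(q(s), q(s))), k)) =?= y2.
Bind s := q(0); substituting into the remaining equation gives: q(branch(q(q(0)), branch(6, q(q(q(0))), p(q(q(0)), q(q(0)))), k)) =?= y2. Substituting into the earlier bindings gives u := q(q(0)), w := branch(6, q(q(q(0))), p(q(q(0)), q(q(0)))), x2 := q(q(0)), v := branch(q(q(0)), branch(6, q(q(q(0))), p(q(q(0)), q(q(0)))), k).
Bind y2 := q(branch(q(q(0)), branch(6, q(q(q(0))), p(q(q(0)), q(q(0)))), k)).
No equations remain and no clash or occurs-check failure arose, so a unifier exists.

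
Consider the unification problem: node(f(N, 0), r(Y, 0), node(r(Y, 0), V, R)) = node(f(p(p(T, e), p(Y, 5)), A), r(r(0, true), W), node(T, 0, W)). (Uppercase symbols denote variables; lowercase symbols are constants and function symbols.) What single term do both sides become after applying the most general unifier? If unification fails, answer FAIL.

node(f(p(p(r(r(0, true), 0), e), p(r(0, true), 5)), 0), r(r(0, true), 0), node(r(r(0, true), 0), 0, 0))

Decompose node/3: f(N, 0) = f(p(p(T, e), p(Y, 5)), A),  r(Y, 0) = r(r(0, true), W),  node(r(Y, 0), V, R) = node(T, 0, W).
Decompose f/2: N = p(p(T, e), p(Y, 5)),  0 = A.
Bind N := p(p(T, e), p(Y, 5)); no other remaining equation mentions N.
Bind A := 0; no other remaining equation mentions A.
Decompose r/2: Y = r(0, true),  0 = W.
Bind Y := r(0, true); substituting into the one remaining equation that mentions Y gives: node(r(r(0, true), 0), V, R) = node(T, 0, W). Substituting into the earlier binding gives N := p(p(T, e), p(r(0, true), 5)).
Bind W := 0; substituting into the remaining equation gives: node(r(r(0, true), 0), V, R) = node(T, 0, 0).
Decompose node/3: r(r(0, true), 0) = T,  V = 0,  R = 0.
Bind T := r(r(0, true), 0); no other remaining equation mentions T. Substituting into the earlier binding gives N := p(p(r(r(0, true), 0), e), p(r(0, true), 5)).
Bind V := 0; no other remaining equation mentions V.
Bind R := 0.
Applying the MGU to either side gives node(f(p(p(r(r(0, true), 0), e), p(r(0, true), 5)), 0), r(r(0, true), 0), node(r(r(0, true), 0), 0, 0)).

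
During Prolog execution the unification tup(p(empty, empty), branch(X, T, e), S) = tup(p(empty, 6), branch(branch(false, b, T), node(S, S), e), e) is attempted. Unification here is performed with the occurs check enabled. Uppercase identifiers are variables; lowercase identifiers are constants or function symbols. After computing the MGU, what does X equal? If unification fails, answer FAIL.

Decompose tup/3: p(empty, empty) = p(empty, 6),  branch(X, T, e) = branch(branch(false, b, T), node(S, S), e),  S = e.
Decompose p/2: empty = empty,  empty = 6.
Delete trivial equation empty = empty.
Clash: constants empty and 6 differ; no unifier exists.

FAIL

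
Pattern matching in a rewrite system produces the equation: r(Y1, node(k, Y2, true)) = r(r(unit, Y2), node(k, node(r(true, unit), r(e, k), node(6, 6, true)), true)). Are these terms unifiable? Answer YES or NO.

Decompose r/2: Y1 = r(unit, Y2),  node(k, Y2, true) = node(k, node(r(true, unit), r(e, k), node(6, 6, true)), true).
Bind Y1 := r(unit, Y2); no other remaining equation mentions Y1.
Decompose node/3: k = k,  Y2 = node(r(true, unit), r(e, k), node(6, 6, true)),  true = true.
Delete trivial equation k = k.
Bind Y2 := node(r(true, unit), r(e, k), node(6, 6, true)); no other remaining equation mentions Y2. Substituting into the earlier binding gives Y1 := r(unit, node(r(true, unit), r(e, k), node(6, 6, true))).
Delete trivial equation true = true.
No equations remain and no clash or occurs-check failure arose, so a unifier exists.

YES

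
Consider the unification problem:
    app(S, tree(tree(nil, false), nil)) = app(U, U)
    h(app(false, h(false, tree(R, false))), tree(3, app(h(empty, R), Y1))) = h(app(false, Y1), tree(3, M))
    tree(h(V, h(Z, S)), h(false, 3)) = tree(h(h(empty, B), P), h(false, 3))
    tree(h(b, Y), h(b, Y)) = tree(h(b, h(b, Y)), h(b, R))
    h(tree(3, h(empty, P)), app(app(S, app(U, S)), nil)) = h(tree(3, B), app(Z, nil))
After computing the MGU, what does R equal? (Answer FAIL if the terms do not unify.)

FAIL

Decompose app/2: S = U,  tree(tree(nil, false), nil) = U.
Bind S := U; substituting into the 2 remaining equations that mention S gives: tree(h(V, h(Z, U)), h(false, 3)) = tree(h(h(empty, B), P), h(false, 3)),  h(tree(3, h(empty, P)), app(app(U, app(U, U)), nil)) = h(tree(3, B), app(Z, nil)).
Bind U := tree(tree(nil, false), nil); substituting into the 2 remaining equations that mention U gives: tree(h(V, h(Z, tree(tree(nil, false), nil))), h(false, 3)) = tree(h(h(empty, B), P), h(false, 3)),  h(tree(3, h(empty, P)), app(app(tree(tree(nil, false), nil), app(tree(tree(nil, false), nil), tree(tree(nil, false), nil))), nil)) = h(tree(3, B), app(Z, nil)). Substituting into the earlier binding gives S := tree(tree(nil, false), nil).
Decompose h/2: app(false, h(false, tree(R, false))) = app(false, Y1),  tree(3, app(h(empty, R), Y1)) = tree(3, M).
Decompose app/2: false = false,  h(false, tree(R, false)) = Y1.
Delete trivial equation false = false.
Bind Y1 := h(false, tree(R, false)); substituting into the one remaining equation that mentions Y1 gives: tree(3, app(h(empty, R), h(false, tree(R, false)))) = tree(3, M).
Decompose tree/2: 3 = 3,  app(h(empty, R), h(false, tree(R, false))) = M.
Delete trivial equation 3 = 3.
Bind M := app(h(empty, R), h(false, tree(R, false))); no other remaining equation mentions M.
Decompose tree/2: h(V, h(Z, tree(tree(nil, false), nil))) = h(h(empty, B), P),  h(false, 3) = h(false, 3).
Decompose h/2: V = h(empty, B),  h(Z, tree(tree(nil, false), nil)) = P.
Bind V := h(empty, B); no other remaining equation mentions V.
Bind P := h(Z, tree(tree(nil, false), nil)); substituting into the one remaining equation that mentions P gives: h(tree(3, h(empty, h(Z, tree(tree(nil, false), nil)))), app(app(tree(tree(nil, false), nil), app(tree(tree(nil, false), nil), tree(tree(nil, false), nil))), nil)) = h(tree(3, B), app(Z, nil)).
Delete trivial equation h(false, 3) = h(false, 3).
Decompose tree/2: h(b, Y) = h(b, h(b, Y)),  h(b, Y) = h(b, R).
Decompose h/2: b = b,  Y = h(b, Y).
Delete trivial equation b = b.
Occurs check fails: Y occurs in h(b, Y); the equation Y = h(b, Y) has no finite solution.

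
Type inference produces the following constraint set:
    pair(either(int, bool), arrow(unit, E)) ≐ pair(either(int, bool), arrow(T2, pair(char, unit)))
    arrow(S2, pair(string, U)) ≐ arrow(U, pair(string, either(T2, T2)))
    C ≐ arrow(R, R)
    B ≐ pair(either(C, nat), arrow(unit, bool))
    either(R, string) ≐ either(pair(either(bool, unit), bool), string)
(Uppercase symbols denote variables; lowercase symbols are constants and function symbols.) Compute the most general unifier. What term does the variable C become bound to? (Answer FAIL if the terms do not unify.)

Decompose pair/2: either(int, bool) ≐ either(int, bool),  arrow(unit, E) ≐ arrow(T2, pair(char, unit)).
Delete trivial equation either(int, bool) ≐ either(int, bool).
Decompose arrow/2: unit ≐ T2,  E ≐ pair(char, unit).
Bind T2 := unit; substituting into the one remaining equation that mentions T2 gives: arrow(S2, pair(string, U)) ≐ arrow(U, pair(string, either(unit, unit))).
Bind E := pair(char, unit); no other remaining equation mentions E.
Decompose arrow/2: S2 ≐ U,  pair(string, U) ≐ pair(string, either(unit, unit)).
Bind S2 := U; no other remaining equation mentions S2.
Decompose pair/2: string ≐ string,  U ≐ either(unit, unit).
Delete trivial equation string ≐ string.
Bind U := either(unit, unit); no other remaining equation mentions U. Substituting into the earlier binding gives S2 := either(unit, unit).
Bind C := arrow(R, R); substituting into the one remaining equation that mentions C gives: B ≐ pair(either(arrow(R, R), nat), arrow(unit, bool)).
Bind B := pair(either(arrow(R, R), nat), arrow(unit, bool)); no other remaining equation mentions B.
Decompose either/2: R ≐ pair(either(bool, unit), bool),  string ≐ string.
Bind R := pair(either(bool, unit), bool); no other remaining equation mentions R. Substituting into the earlier bindings gives C := arrow(pair(either(bool, unit), bool), pair(either(bool, unit), bool)), B := pair(either(arrow(pair(either(bool, unit), bool), pair(either(bool, unit), bool)), nat), arrow(unit, bool)).
Delete trivial equation string ≐ string.
MGU = { T2 := unit, E := pair(char, unit), S2 := either(unit, unit), U := either(unit, unit), C := arrow(pair(either(bool, unit), bool), pair(either(bool, unit), bool)), B := pair(either(arrow(pair(either(bool, unit), bool), pair(either(bool, unit), bool)), nat), arrow(unit, bool)), R := pair(either(bool, unit), bool) }, so C := arrow(pair(either(bool, unit), bool), pair(either(bool, unit), bool)).

arrow(pair(either(bool, unit), bool), pair(either(bool, unit), bool))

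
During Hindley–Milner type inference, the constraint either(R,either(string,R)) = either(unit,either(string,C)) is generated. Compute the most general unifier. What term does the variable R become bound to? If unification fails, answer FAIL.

Decompose either/2: R = unit,  either(string,R) = either(string,C).
Bind R := unit; substituting into the remaining equation gives: either(string,unit) = either(string,C).
Decompose either/2: string = string,  unit = C.
Delete trivial equation string = string.
Bind C := unit.
MGU = { R ↦ unit, C ↦ unit }, so R ↦ unit.

unit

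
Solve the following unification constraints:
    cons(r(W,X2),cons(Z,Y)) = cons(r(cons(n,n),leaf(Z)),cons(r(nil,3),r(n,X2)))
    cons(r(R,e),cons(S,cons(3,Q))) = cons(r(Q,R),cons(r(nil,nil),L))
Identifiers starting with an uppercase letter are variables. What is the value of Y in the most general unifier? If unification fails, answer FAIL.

r(n,leaf(r(nil,3)))

Decompose cons/2: r(W,X2) = r(cons(n,n),leaf(Z)),  cons(Z,Y) = cons(r(nil,3),r(n,X2)).
Decompose r/2: W = cons(n,n),  X2 = leaf(Z).
Bind W := cons(n,n); no other remaining equation mentions W.
Bind X2 := leaf(Z); substituting into the one remaining equation that mentions X2 gives: cons(Z,Y) = cons(r(nil,3),r(n,leaf(Z))).
Decompose cons/2: Z = r(nil,3),  Y = r(n,leaf(Z)).
Bind Z := r(nil,3); substituting into the one remaining equation that mentions Z gives: Y = r(n,leaf(r(nil,3))). Substituting into the earlier binding gives X2 := leaf(r(nil,3)).
Bind Y := r(n,leaf(r(nil,3))); no other remaining equation mentions Y.
Decompose cons/2: r(R,e) = r(Q,R),  cons(S,cons(3,Q)) = cons(r(nil,nil),L).
Decompose r/2: R = Q,  e = R.
Bind R := Q; substituting into the one remaining equation that mentions R gives: e = Q.
Bind Q := e; substituting into the remaining equation gives: cons(S,cons(3,e)) = cons(r(nil,nil),L). Substituting into the earlier binding gives R := e.
Decompose cons/2: S = r(nil,nil),  cons(3,e) = L.
Bind S := r(nil,nil); no other remaining equation mentions S.
Bind L := cons(3,e).
MGU = { W := cons(n,n), X2 := leaf(r(nil,3)), Z := r(nil,3), Y := r(n,leaf(r(nil,3))), R := e, Q := e, S := r(nil,nil), L := cons(3,e) }, so Y := r(n,leaf(r(nil,3))).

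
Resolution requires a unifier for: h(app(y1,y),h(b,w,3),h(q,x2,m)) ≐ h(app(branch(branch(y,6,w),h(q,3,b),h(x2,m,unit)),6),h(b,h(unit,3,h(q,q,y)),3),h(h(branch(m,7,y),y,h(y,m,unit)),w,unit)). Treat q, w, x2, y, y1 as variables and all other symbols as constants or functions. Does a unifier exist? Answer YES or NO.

NO

Decompose h/3: app(y1,y) ≐ app(branch(branch(y,6,w),h(q,3,b),h(x2,m,unit)),6),  h(b,w,3) ≐ h(b,h(unit,3,h(q,q,y)),3),  h(q,x2,m) ≐ h(h(branch(m,7,y),y,h(y,m,unit)),w,unit).
Decompose app/2: y1 ≐ branch(branch(y,6,w),h(q,3,b),h(x2,m,unit)),  y ≐ 6.
Bind y1 := branch(branch(y,6,w),h(q,3,b),h(x2,m,unit)); no other remaining equation mentions y1.
Bind y := 6; substituting into the remaining equations gives: h(b,w,3) ≐ h(b,h(unit,3,h(q,q,6)),3),  h(q,x2,m) ≐ h(h(branch(m,7,6),6,h(6,m,unit)),w,unit). Substituting into the earlier binding gives y1 := branch(branch(6,6,w),h(q,3,b),h(x2,m,unit)).
Decompose h/3: b ≐ b,  w ≐ h(unit,3,h(q,q,6)),  3 ≐ 3.
Delete trivial equation b ≐ b.
Bind w := h(unit,3,h(q,q,6)); substituting into the one remaining equation that mentions w gives: h(q,x2,m) ≐ h(h(branch(m,7,6),6,h(6,m,unit)),h(unit,3,h(q,q,6)),unit). Substituting into the earlier binding gives y1 := branch(branch(6,6,h(unit,3,h(q,q,6))),h(q,3,b),h(x2,m,unit)).
Delete trivial equation 3 ≐ 3.
Decompose h/3: q ≐ h(branch(m,7,6),6,h(6,m,unit)),  x2 ≐ h(unit,3,h(q,q,6)),  m ≐ unit.
Bind q := h(branch(m,7,6),6,h(6,m,unit)); substituting into the one remaining equation that mentions q gives: x2 ≐ h(unit,3,h(h(branch(m,7,6),6,h(6,m,unit)),h(branch(m,7,6),6,h(6,m,unit)),6)). Substituting into the earlier bindings gives y1 := branch(branch(6,6,h(unit,3,h(h(branch(m,7,6),6,h(6,m,unit)),h(branch(m,7,6),6,h(6,m,unit)),6))),h(h(branch(m,7,6),6,h(6,m,unit)),3,b),h(x2,m,unit)), w := h(unit,3,h(h(branch(m,7,6),6,h(6,m,unit)),h(branch(m,7,6),6,h(6,m,unit)),6)).
Bind x2 := h(unit,3,h(h(branch(m,7,6),6,h(6,m,unit)),h(branch(m,7,6),6,h(6,m,unit)),6)); no other remaining equation mentions x2. Substituting into the earlier binding gives y1 := branch(branch(6,6,h(unit,3,h(h(branch(m,7,6),6,h(6,m,unit)),h(branch(m,7,6),6,h(6,m,unit)),6))),h(h(branch(m,7,6),6,h(6,m,unit)),3,b),h(h(unit,3,h(h(branch(m,7,6),6,h(6,m,unit)),h(branch(m,7,6),6,h(6,m,unit)),6)),m,unit)).
Clash: constants m and unit differ; no unifier exists.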